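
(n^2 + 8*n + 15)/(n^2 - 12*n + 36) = (n^2 + 8*n + 15)/(n^2 - 12*n + 36)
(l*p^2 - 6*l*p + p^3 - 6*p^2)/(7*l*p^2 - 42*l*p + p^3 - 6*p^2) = (l + p)/(7*l + p)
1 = 1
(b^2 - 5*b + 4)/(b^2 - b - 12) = (b - 1)/(b + 3)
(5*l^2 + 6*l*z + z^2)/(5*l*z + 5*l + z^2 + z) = (l + z)/(z + 1)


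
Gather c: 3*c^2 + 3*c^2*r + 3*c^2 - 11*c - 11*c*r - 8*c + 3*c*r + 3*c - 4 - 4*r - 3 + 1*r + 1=c^2*(3*r + 6) + c*(-8*r - 16) - 3*r - 6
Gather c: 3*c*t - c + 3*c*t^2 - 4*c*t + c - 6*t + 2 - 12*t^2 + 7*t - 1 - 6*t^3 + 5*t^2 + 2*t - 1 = c*(3*t^2 - t) - 6*t^3 - 7*t^2 + 3*t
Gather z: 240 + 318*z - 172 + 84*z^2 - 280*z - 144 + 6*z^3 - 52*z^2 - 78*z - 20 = 6*z^3 + 32*z^2 - 40*z - 96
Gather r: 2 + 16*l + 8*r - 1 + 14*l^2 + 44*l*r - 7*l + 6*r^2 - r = 14*l^2 + 9*l + 6*r^2 + r*(44*l + 7) + 1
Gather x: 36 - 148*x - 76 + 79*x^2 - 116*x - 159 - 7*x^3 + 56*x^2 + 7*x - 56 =-7*x^3 + 135*x^2 - 257*x - 255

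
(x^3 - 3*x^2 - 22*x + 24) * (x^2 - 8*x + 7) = x^5 - 11*x^4 + 9*x^3 + 179*x^2 - 346*x + 168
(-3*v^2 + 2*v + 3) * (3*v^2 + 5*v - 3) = -9*v^4 - 9*v^3 + 28*v^2 + 9*v - 9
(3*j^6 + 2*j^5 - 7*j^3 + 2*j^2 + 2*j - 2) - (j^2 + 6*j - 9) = 3*j^6 + 2*j^5 - 7*j^3 + j^2 - 4*j + 7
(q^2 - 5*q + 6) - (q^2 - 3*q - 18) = 24 - 2*q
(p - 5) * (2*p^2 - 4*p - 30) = 2*p^3 - 14*p^2 - 10*p + 150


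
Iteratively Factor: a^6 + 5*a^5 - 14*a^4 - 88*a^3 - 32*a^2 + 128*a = (a)*(a^5 + 5*a^4 - 14*a^3 - 88*a^2 - 32*a + 128) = a*(a - 1)*(a^4 + 6*a^3 - 8*a^2 - 96*a - 128) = a*(a - 1)*(a + 4)*(a^3 + 2*a^2 - 16*a - 32) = a*(a - 1)*(a + 2)*(a + 4)*(a^2 - 16) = a*(a - 1)*(a + 2)*(a + 4)^2*(a - 4)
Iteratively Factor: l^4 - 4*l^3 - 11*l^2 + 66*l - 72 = (l - 3)*(l^3 - l^2 - 14*l + 24) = (l - 3)*(l - 2)*(l^2 + l - 12) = (l - 3)^2*(l - 2)*(l + 4)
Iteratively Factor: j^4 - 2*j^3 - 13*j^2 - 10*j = (j + 2)*(j^3 - 4*j^2 - 5*j) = (j - 5)*(j + 2)*(j^2 + j) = j*(j - 5)*(j + 2)*(j + 1)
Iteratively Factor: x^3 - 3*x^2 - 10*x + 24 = (x - 2)*(x^2 - x - 12) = (x - 2)*(x + 3)*(x - 4)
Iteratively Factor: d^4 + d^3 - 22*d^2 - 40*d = (d - 5)*(d^3 + 6*d^2 + 8*d) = (d - 5)*(d + 4)*(d^2 + 2*d) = (d - 5)*(d + 2)*(d + 4)*(d)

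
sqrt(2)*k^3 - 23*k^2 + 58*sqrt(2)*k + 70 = (k - 7*sqrt(2))*(k - 5*sqrt(2))*(sqrt(2)*k + 1)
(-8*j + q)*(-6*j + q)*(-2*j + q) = -96*j^3 + 76*j^2*q - 16*j*q^2 + q^3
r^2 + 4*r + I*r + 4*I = (r + 4)*(r + I)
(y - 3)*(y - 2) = y^2 - 5*y + 6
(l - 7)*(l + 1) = l^2 - 6*l - 7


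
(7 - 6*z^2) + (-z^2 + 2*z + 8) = -7*z^2 + 2*z + 15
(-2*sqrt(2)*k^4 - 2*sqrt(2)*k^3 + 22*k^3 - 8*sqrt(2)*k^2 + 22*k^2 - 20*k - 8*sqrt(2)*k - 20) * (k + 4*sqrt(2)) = -2*sqrt(2)*k^5 - 2*sqrt(2)*k^4 + 6*k^4 + 6*k^3 + 80*sqrt(2)*k^3 - 84*k^2 + 80*sqrt(2)*k^2 - 80*sqrt(2)*k - 84*k - 80*sqrt(2)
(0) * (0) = 0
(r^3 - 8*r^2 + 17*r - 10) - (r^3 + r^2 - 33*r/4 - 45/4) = -9*r^2 + 101*r/4 + 5/4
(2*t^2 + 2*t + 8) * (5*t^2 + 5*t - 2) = 10*t^4 + 20*t^3 + 46*t^2 + 36*t - 16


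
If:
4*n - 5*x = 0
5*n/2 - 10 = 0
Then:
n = 4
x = 16/5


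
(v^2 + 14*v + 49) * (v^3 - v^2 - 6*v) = v^5 + 13*v^4 + 29*v^3 - 133*v^2 - 294*v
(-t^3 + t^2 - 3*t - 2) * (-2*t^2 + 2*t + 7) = 2*t^5 - 4*t^4 + t^3 + 5*t^2 - 25*t - 14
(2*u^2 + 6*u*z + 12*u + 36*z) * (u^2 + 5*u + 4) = 2*u^4 + 6*u^3*z + 22*u^3 + 66*u^2*z + 68*u^2 + 204*u*z + 48*u + 144*z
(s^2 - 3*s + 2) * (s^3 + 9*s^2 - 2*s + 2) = s^5 + 6*s^4 - 27*s^3 + 26*s^2 - 10*s + 4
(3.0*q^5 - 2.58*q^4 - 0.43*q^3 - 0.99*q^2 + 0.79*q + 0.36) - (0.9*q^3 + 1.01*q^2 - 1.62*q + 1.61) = 3.0*q^5 - 2.58*q^4 - 1.33*q^3 - 2.0*q^2 + 2.41*q - 1.25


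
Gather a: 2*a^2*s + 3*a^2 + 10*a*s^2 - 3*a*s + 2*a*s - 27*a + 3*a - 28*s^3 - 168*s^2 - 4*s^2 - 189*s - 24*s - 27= a^2*(2*s + 3) + a*(10*s^2 - s - 24) - 28*s^3 - 172*s^2 - 213*s - 27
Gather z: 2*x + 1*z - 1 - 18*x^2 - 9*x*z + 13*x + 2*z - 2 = -18*x^2 + 15*x + z*(3 - 9*x) - 3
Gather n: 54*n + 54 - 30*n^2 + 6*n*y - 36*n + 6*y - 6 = -30*n^2 + n*(6*y + 18) + 6*y + 48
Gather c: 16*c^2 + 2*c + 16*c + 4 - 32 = 16*c^2 + 18*c - 28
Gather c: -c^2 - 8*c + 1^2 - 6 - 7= -c^2 - 8*c - 12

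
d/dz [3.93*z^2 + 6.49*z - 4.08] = 7.86*z + 6.49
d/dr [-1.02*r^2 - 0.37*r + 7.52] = -2.04*r - 0.37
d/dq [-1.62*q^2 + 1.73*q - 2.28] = 1.73 - 3.24*q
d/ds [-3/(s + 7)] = 3/(s + 7)^2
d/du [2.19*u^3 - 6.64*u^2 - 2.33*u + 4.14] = 6.57*u^2 - 13.28*u - 2.33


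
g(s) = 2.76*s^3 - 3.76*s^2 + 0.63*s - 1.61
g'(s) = 8.28*s^2 - 7.52*s + 0.63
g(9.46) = 2004.45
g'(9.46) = 670.48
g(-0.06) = -1.66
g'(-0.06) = 1.11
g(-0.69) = -4.74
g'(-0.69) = 9.76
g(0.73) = -2.08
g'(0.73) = -0.45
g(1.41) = -0.46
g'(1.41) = 6.49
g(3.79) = 97.02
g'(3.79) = 91.06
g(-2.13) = -46.68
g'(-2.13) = 54.21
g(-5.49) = -575.09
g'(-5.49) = 291.47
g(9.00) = 1711.54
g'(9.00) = 603.63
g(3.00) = 40.96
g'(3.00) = 52.59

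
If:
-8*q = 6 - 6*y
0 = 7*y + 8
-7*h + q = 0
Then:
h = -45/196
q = -45/28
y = -8/7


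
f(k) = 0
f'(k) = 0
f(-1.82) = 0.00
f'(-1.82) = 0.00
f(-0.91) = 0.00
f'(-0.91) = 0.00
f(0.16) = 0.00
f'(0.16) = 0.00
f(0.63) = 0.00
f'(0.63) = 0.00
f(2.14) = 0.00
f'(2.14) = 0.00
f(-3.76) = 0.00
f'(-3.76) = 0.00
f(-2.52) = 0.00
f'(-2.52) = 0.00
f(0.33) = 0.00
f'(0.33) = 0.00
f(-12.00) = 0.00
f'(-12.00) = 0.00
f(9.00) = 0.00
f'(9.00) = 0.00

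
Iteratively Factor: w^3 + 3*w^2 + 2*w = (w)*(w^2 + 3*w + 2) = w*(w + 2)*(w + 1)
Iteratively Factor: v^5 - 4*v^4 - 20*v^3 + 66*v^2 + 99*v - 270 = (v + 3)*(v^4 - 7*v^3 + v^2 + 63*v - 90) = (v - 2)*(v + 3)*(v^3 - 5*v^2 - 9*v + 45) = (v - 3)*(v - 2)*(v + 3)*(v^2 - 2*v - 15) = (v - 5)*(v - 3)*(v - 2)*(v + 3)*(v + 3)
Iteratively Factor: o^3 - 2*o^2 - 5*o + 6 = (o - 3)*(o^2 + o - 2) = (o - 3)*(o - 1)*(o + 2)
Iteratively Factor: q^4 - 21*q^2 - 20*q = (q + 4)*(q^3 - 4*q^2 - 5*q) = (q + 1)*(q + 4)*(q^2 - 5*q) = (q - 5)*(q + 1)*(q + 4)*(q)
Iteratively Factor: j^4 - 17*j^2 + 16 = (j + 4)*(j^3 - 4*j^2 - j + 4) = (j - 1)*(j + 4)*(j^2 - 3*j - 4) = (j - 1)*(j + 1)*(j + 4)*(j - 4)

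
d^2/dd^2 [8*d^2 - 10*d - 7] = 16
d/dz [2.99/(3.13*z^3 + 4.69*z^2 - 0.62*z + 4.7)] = (-28.0761*z^2 - 28.0462*z + 1.8538)/(3.13*z^3 + 4.69*z^2 - 0.62*z + 4.7)^2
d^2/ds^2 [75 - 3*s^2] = -6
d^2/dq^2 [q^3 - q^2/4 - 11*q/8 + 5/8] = 6*q - 1/2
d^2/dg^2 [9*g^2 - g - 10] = 18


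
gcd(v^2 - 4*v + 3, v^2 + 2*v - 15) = v - 3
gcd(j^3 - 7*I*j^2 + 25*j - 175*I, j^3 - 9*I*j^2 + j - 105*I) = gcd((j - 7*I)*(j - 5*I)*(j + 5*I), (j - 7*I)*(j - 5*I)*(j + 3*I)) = j^2 - 12*I*j - 35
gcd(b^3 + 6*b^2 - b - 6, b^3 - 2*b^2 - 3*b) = b + 1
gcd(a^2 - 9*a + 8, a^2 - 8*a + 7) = a - 1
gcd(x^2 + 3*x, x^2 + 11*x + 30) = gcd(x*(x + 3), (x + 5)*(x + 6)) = 1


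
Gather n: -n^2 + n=-n^2 + n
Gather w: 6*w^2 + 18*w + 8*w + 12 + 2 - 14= 6*w^2 + 26*w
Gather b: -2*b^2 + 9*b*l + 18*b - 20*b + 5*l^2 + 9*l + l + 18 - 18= -2*b^2 + b*(9*l - 2) + 5*l^2 + 10*l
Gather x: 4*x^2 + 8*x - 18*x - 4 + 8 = 4*x^2 - 10*x + 4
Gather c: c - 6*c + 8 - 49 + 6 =-5*c - 35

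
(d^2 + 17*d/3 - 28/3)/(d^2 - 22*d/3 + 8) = (d + 7)/(d - 6)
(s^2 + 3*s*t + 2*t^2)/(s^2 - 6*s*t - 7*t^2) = (s + 2*t)/(s - 7*t)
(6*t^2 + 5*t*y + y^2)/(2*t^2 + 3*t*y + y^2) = (3*t + y)/(t + y)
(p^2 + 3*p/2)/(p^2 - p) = (p + 3/2)/(p - 1)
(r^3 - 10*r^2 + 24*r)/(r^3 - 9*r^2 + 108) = r*(r - 4)/(r^2 - 3*r - 18)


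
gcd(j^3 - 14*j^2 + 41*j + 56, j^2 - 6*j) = 1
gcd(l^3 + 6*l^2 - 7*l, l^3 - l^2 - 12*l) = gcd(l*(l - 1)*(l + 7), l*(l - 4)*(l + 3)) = l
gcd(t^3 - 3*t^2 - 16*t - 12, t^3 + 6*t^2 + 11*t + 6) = t^2 + 3*t + 2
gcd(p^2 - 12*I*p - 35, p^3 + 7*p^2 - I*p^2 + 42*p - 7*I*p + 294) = p - 7*I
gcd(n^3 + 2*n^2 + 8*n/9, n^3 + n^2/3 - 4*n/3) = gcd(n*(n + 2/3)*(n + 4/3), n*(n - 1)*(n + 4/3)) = n^2 + 4*n/3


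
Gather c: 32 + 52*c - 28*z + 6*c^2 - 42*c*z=6*c^2 + c*(52 - 42*z) - 28*z + 32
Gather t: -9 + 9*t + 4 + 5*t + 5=14*t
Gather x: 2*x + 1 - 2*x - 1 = 0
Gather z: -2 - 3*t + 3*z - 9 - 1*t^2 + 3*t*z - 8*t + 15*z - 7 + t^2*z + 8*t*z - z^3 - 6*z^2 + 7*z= -t^2 - 11*t - z^3 - 6*z^2 + z*(t^2 + 11*t + 25) - 18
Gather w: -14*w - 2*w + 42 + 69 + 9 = 120 - 16*w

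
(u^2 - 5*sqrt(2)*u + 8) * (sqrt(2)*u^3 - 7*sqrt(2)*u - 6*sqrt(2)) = sqrt(2)*u^5 - 10*u^4 + sqrt(2)*u^3 - 6*sqrt(2)*u^2 + 70*u^2 - 56*sqrt(2)*u + 60*u - 48*sqrt(2)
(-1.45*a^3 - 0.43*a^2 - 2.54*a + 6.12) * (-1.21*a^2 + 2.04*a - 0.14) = 1.7545*a^5 - 2.4377*a^4 + 2.3992*a^3 - 12.5266*a^2 + 12.8404*a - 0.8568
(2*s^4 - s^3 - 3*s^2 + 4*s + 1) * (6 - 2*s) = -4*s^5 + 14*s^4 - 26*s^2 + 22*s + 6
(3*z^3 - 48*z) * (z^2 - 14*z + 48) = 3*z^5 - 42*z^4 + 96*z^3 + 672*z^2 - 2304*z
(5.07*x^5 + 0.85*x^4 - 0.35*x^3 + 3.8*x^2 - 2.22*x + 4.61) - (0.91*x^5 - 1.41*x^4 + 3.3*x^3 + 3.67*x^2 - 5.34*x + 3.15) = 4.16*x^5 + 2.26*x^4 - 3.65*x^3 + 0.13*x^2 + 3.12*x + 1.46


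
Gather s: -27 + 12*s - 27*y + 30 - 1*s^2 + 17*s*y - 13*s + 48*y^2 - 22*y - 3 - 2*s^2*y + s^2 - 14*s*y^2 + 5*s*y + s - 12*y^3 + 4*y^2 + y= -2*s^2*y + s*(-14*y^2 + 22*y) - 12*y^3 + 52*y^2 - 48*y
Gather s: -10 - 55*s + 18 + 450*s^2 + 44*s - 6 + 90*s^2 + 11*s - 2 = 540*s^2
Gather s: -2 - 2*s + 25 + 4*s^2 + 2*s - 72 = 4*s^2 - 49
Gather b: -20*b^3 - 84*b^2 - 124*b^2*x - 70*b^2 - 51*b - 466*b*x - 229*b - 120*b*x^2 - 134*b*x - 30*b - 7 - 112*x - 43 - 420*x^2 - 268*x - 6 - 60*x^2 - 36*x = -20*b^3 + b^2*(-124*x - 154) + b*(-120*x^2 - 600*x - 310) - 480*x^2 - 416*x - 56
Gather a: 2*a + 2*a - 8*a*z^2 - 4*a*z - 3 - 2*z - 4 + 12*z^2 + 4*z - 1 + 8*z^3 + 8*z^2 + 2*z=a*(-8*z^2 - 4*z + 4) + 8*z^3 + 20*z^2 + 4*z - 8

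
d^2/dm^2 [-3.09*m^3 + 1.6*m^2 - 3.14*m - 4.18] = 3.2 - 18.54*m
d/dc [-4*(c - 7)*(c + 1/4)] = 27 - 8*c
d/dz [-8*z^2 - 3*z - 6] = -16*z - 3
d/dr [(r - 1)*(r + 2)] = 2*r + 1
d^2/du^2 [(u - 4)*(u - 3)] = 2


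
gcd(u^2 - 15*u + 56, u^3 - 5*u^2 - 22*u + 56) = u - 7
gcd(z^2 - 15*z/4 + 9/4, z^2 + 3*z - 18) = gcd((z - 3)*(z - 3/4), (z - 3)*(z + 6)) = z - 3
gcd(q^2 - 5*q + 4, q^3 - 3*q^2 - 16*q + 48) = q - 4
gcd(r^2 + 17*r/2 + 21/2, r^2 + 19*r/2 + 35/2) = r + 7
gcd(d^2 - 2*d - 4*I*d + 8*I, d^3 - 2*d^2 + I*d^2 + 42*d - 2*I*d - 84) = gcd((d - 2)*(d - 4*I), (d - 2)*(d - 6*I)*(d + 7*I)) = d - 2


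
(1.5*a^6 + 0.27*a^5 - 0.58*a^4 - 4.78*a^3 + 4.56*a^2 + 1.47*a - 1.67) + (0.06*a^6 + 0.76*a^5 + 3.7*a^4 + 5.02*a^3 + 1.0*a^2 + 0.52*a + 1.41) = 1.56*a^6 + 1.03*a^5 + 3.12*a^4 + 0.239999999999999*a^3 + 5.56*a^2 + 1.99*a - 0.26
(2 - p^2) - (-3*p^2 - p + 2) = 2*p^2 + p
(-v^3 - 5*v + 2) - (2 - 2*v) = -v^3 - 3*v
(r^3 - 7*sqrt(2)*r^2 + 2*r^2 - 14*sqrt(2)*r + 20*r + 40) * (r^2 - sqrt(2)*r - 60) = r^5 - 8*sqrt(2)*r^4 + 2*r^4 - 26*r^3 - 16*sqrt(2)*r^3 - 52*r^2 + 400*sqrt(2)*r^2 - 1200*r + 800*sqrt(2)*r - 2400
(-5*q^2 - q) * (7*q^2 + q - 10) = -35*q^4 - 12*q^3 + 49*q^2 + 10*q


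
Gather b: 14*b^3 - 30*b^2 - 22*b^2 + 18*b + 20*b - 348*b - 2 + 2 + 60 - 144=14*b^3 - 52*b^2 - 310*b - 84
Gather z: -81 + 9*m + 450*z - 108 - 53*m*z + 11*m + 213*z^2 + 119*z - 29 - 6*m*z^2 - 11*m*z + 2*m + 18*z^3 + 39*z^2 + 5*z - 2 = 22*m + 18*z^3 + z^2*(252 - 6*m) + z*(574 - 64*m) - 220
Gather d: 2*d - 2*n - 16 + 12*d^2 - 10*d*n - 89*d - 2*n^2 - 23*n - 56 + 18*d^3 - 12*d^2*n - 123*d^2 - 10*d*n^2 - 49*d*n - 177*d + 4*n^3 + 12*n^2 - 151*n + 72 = 18*d^3 + d^2*(-12*n - 111) + d*(-10*n^2 - 59*n - 264) + 4*n^3 + 10*n^2 - 176*n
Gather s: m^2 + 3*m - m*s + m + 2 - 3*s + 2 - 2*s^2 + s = m^2 + 4*m - 2*s^2 + s*(-m - 2) + 4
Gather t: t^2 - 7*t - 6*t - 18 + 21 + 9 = t^2 - 13*t + 12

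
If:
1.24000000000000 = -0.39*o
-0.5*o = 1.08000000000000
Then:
No Solution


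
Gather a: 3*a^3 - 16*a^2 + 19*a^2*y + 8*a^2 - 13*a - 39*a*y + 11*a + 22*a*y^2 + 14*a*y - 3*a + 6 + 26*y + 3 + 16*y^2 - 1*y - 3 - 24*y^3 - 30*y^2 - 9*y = 3*a^3 + a^2*(19*y - 8) + a*(22*y^2 - 25*y - 5) - 24*y^3 - 14*y^2 + 16*y + 6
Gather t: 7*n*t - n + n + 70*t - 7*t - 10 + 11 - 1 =t*(7*n + 63)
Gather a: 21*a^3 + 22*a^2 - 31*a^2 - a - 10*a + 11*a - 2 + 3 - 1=21*a^3 - 9*a^2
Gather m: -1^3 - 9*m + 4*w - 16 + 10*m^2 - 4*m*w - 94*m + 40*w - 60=10*m^2 + m*(-4*w - 103) + 44*w - 77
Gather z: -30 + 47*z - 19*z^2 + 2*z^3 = 2*z^3 - 19*z^2 + 47*z - 30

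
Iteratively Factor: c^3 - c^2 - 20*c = (c)*(c^2 - c - 20) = c*(c - 5)*(c + 4)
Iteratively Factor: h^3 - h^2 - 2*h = (h - 2)*(h^2 + h) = h*(h - 2)*(h + 1)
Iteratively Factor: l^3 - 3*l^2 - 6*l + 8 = (l - 4)*(l^2 + l - 2) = (l - 4)*(l + 2)*(l - 1)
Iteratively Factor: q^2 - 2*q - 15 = (q + 3)*(q - 5)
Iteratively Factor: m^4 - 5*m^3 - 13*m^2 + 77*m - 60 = (m - 3)*(m^3 - 2*m^2 - 19*m + 20) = (m - 5)*(m - 3)*(m^2 + 3*m - 4) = (m - 5)*(m - 3)*(m + 4)*(m - 1)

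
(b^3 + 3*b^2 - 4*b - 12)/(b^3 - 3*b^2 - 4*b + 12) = (b + 3)/(b - 3)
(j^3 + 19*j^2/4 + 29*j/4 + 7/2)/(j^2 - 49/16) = 4*(j^2 + 3*j + 2)/(4*j - 7)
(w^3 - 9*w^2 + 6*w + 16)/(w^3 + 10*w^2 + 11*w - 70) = (w^2 - 7*w - 8)/(w^2 + 12*w + 35)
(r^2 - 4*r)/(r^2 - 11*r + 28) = r/(r - 7)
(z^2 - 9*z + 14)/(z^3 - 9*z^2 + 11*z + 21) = (z - 2)/(z^2 - 2*z - 3)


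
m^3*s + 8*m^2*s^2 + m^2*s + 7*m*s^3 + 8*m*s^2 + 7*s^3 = (m + s)*(m + 7*s)*(m*s + s)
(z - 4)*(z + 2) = z^2 - 2*z - 8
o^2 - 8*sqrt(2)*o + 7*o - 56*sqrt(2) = (o + 7)*(o - 8*sqrt(2))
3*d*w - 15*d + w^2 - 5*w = (3*d + w)*(w - 5)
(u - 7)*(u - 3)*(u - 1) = u^3 - 11*u^2 + 31*u - 21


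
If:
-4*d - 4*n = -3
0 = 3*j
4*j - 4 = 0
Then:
No Solution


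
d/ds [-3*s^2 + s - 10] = 1 - 6*s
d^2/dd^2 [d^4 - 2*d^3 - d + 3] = 12*d*(d - 1)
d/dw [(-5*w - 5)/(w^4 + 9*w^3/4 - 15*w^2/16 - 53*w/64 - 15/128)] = 640*(96*w^3 + 248*w^2 + 124*w - 91)/(4096*w^7 + 17408*w^6 + 8704*w^5 - 26240*w^4 - 6064*w^3 + 5716*w^2 + 2280*w + 225)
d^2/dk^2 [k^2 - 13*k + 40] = 2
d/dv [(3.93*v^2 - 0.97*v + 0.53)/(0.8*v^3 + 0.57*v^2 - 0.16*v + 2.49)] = (-3.144*v^4 + 1.552*v^3 - 1.3479*v^2 + 18.9672*v - 2.3305)/(0.64*v^6 + 0.912*v^5 + 0.0689*v^4 + 3.8016*v^3 + 2.8642*v^2 - 0.7968*v + 6.2001)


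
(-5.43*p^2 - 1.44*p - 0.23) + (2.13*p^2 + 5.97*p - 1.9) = -3.3*p^2 + 4.53*p - 2.13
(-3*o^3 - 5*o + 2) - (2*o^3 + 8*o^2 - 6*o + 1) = -5*o^3 - 8*o^2 + o + 1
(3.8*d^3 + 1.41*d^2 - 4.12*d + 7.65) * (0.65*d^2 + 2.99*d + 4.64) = 2.47*d^5 + 12.2785*d^4 + 19.1699*d^3 - 0.803900000000002*d^2 + 3.75670000000001*d + 35.496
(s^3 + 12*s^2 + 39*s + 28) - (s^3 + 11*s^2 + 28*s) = s^2 + 11*s + 28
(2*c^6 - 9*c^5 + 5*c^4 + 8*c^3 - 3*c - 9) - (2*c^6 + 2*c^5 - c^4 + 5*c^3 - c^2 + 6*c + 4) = -11*c^5 + 6*c^4 + 3*c^3 + c^2 - 9*c - 13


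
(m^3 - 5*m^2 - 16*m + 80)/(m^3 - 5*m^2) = 1 - 16/m^2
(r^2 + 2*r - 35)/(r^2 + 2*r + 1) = (r^2 + 2*r - 35)/(r^2 + 2*r + 1)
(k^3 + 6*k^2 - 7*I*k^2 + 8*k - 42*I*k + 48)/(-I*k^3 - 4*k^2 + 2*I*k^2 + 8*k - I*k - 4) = (I*k^3 + k^2*(7 + 6*I) + k*(42 + 8*I) + 48*I)/(k^3 + k^2*(-2 - 4*I) + k*(1 + 8*I) - 4*I)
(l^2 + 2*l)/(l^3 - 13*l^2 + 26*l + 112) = l/(l^2 - 15*l + 56)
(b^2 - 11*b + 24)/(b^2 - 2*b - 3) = (b - 8)/(b + 1)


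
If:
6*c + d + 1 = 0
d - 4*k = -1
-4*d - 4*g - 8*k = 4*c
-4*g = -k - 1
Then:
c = -6/67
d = -31/67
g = 19/67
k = 9/67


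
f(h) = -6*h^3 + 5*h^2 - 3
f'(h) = -18*h^2 + 10*h = 2*h*(5 - 9*h)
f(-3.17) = 238.37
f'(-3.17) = -212.58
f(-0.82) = 3.67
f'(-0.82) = -20.30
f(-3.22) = 249.16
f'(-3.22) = -218.83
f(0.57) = -2.49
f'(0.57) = -0.15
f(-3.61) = 344.44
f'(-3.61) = -270.68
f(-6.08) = 1530.37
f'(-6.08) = -726.20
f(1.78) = -21.00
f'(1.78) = -39.23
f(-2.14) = 78.70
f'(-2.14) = -103.83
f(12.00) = -9651.00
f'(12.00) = -2472.00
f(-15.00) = 21372.00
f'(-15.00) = -4200.00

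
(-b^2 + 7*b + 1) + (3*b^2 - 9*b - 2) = 2*b^2 - 2*b - 1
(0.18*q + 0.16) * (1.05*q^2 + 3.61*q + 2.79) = 0.189*q^3 + 0.8178*q^2 + 1.0798*q + 0.4464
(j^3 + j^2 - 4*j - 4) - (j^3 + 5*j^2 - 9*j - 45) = -4*j^2 + 5*j + 41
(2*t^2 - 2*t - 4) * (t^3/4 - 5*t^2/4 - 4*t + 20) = t^5/2 - 3*t^4 - 13*t^3/2 + 53*t^2 - 24*t - 80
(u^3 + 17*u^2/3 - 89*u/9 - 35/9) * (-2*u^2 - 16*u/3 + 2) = -2*u^5 - 50*u^4/3 - 76*u^3/9 + 1940*u^2/27 + 26*u/27 - 70/9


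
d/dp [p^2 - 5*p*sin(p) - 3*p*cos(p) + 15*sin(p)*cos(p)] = 3*p*sin(p) - 5*p*cos(p) + 2*p - 5*sin(p) - 3*cos(p) + 15*cos(2*p)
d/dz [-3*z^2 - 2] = -6*z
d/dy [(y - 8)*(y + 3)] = 2*y - 5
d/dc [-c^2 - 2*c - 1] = -2*c - 2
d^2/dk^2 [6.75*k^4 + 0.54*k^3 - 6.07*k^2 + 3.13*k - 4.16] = 81.0*k^2 + 3.24*k - 12.14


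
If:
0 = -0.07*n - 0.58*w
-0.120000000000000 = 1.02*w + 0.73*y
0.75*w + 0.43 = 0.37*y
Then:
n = 3.21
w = -0.39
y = 0.38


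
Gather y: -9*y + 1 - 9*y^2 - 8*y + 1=-9*y^2 - 17*y + 2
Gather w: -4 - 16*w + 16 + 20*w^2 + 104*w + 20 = 20*w^2 + 88*w + 32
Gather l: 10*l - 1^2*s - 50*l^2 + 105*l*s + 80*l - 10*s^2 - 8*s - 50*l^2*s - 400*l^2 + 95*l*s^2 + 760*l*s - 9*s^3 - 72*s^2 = l^2*(-50*s - 450) + l*(95*s^2 + 865*s + 90) - 9*s^3 - 82*s^2 - 9*s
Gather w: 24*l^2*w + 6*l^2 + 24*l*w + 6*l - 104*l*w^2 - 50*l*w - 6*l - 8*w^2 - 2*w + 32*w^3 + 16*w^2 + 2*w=6*l^2 + 32*w^3 + w^2*(8 - 104*l) + w*(24*l^2 - 26*l)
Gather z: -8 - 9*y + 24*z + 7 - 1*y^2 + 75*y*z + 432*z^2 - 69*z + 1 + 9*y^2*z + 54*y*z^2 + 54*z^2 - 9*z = -y^2 - 9*y + z^2*(54*y + 486) + z*(9*y^2 + 75*y - 54)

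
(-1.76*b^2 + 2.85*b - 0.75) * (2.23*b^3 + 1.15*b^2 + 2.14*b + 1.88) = -3.9248*b^5 + 4.3315*b^4 - 2.1614*b^3 + 1.9277*b^2 + 3.753*b - 1.41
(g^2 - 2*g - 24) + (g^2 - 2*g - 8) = 2*g^2 - 4*g - 32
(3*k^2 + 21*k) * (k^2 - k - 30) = 3*k^4 + 18*k^3 - 111*k^2 - 630*k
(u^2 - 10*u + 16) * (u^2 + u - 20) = u^4 - 9*u^3 - 14*u^2 + 216*u - 320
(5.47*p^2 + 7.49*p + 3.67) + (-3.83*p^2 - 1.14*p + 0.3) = 1.64*p^2 + 6.35*p + 3.97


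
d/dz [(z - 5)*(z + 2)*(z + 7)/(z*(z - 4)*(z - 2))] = 2*(-5*z^4 + 39*z^3 + 28*z^2 - 420*z + 280)/(z^2*(z^4 - 12*z^3 + 52*z^2 - 96*z + 64))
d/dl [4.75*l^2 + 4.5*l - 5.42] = 9.5*l + 4.5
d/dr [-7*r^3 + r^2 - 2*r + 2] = -21*r^2 + 2*r - 2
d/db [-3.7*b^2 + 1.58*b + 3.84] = 1.58 - 7.4*b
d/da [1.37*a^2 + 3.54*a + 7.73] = 2.74*a + 3.54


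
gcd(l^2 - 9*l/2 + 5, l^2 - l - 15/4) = l - 5/2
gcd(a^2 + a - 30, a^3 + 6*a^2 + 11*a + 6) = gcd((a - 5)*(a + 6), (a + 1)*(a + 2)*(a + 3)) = 1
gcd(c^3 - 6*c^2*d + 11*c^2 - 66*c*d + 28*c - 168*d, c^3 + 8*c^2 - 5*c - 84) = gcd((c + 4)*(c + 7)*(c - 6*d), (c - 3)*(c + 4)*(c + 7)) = c^2 + 11*c + 28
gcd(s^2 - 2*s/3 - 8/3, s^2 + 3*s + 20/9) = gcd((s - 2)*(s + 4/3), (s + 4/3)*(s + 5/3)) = s + 4/3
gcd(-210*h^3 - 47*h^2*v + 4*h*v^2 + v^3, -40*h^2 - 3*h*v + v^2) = 5*h + v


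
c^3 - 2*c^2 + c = c*(c - 1)^2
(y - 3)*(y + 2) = y^2 - y - 6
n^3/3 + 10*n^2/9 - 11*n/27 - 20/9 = (n/3 + 1)*(n - 4/3)*(n + 5/3)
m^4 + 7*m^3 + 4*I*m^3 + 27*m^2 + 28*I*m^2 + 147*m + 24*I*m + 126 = (m + 1)*(m + 6)*(m - 3*I)*(m + 7*I)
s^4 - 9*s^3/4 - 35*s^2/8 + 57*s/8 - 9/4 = (s - 3)*(s - 3/4)*(s - 1/2)*(s + 2)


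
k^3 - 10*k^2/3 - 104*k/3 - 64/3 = (k - 8)*(k + 2/3)*(k + 4)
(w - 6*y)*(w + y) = w^2 - 5*w*y - 6*y^2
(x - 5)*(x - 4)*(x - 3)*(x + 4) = x^4 - 8*x^3 - x^2 + 128*x - 240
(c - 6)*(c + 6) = c^2 - 36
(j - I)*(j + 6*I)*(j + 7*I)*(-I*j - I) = -I*j^4 + 12*j^3 - I*j^3 + 12*j^2 + 29*I*j^2 + 42*j + 29*I*j + 42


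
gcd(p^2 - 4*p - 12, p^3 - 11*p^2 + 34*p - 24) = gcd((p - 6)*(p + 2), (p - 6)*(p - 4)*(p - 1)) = p - 6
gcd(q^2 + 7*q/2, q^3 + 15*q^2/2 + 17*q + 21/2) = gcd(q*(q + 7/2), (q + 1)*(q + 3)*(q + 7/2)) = q + 7/2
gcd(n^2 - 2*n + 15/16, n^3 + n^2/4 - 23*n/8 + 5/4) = n - 5/4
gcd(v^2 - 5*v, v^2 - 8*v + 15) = v - 5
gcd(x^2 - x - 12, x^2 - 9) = x + 3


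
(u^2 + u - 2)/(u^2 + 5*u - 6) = (u + 2)/(u + 6)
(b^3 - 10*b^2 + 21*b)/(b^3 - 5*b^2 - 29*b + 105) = b/(b + 5)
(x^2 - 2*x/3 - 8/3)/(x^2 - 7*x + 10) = (x + 4/3)/(x - 5)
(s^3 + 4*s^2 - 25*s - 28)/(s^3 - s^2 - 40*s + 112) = (s + 1)/(s - 4)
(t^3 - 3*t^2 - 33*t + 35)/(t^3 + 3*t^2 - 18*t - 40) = (t^2 - 8*t + 7)/(t^2 - 2*t - 8)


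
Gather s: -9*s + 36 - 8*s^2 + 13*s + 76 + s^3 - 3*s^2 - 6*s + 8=s^3 - 11*s^2 - 2*s + 120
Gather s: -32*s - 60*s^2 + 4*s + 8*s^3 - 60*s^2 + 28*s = 8*s^3 - 120*s^2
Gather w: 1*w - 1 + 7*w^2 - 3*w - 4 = 7*w^2 - 2*w - 5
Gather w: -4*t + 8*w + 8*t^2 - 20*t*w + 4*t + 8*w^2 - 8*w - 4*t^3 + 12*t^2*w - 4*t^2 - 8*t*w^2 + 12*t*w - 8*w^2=-4*t^3 + 4*t^2 - 8*t*w^2 + w*(12*t^2 - 8*t)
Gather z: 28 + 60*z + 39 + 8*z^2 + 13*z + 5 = 8*z^2 + 73*z + 72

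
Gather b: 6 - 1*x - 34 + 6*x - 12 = 5*x - 40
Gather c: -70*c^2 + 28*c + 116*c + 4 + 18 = -70*c^2 + 144*c + 22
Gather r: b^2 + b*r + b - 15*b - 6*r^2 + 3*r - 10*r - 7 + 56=b^2 - 14*b - 6*r^2 + r*(b - 7) + 49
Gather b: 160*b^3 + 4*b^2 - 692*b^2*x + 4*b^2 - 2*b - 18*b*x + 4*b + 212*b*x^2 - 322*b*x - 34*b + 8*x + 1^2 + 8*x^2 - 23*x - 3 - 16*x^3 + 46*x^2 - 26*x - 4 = 160*b^3 + b^2*(8 - 692*x) + b*(212*x^2 - 340*x - 32) - 16*x^3 + 54*x^2 - 41*x - 6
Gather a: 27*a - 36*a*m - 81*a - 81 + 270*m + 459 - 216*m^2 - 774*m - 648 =a*(-36*m - 54) - 216*m^2 - 504*m - 270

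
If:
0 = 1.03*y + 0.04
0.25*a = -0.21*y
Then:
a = 0.03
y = -0.04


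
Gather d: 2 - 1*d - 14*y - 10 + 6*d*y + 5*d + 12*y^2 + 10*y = d*(6*y + 4) + 12*y^2 - 4*y - 8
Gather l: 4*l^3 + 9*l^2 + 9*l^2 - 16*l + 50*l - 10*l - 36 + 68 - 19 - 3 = 4*l^3 + 18*l^2 + 24*l + 10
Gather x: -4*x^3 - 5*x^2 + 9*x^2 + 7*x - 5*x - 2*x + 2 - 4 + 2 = -4*x^3 + 4*x^2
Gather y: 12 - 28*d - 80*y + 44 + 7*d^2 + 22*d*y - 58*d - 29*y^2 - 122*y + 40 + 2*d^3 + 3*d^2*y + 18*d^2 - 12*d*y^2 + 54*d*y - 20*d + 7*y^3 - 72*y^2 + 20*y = 2*d^3 + 25*d^2 - 106*d + 7*y^3 + y^2*(-12*d - 101) + y*(3*d^2 + 76*d - 182) + 96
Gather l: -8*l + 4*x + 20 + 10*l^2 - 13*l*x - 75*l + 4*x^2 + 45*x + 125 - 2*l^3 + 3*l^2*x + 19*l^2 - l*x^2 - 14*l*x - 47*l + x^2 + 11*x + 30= -2*l^3 + l^2*(3*x + 29) + l*(-x^2 - 27*x - 130) + 5*x^2 + 60*x + 175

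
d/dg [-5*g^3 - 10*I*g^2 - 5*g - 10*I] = -15*g^2 - 20*I*g - 5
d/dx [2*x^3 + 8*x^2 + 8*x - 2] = 6*x^2 + 16*x + 8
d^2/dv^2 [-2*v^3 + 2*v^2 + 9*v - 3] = 4 - 12*v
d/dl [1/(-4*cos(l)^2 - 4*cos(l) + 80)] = -(2*cos(l) + 1)*sin(l)/(4*(cos(l)^2 + cos(l) - 20)^2)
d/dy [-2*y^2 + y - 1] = 1 - 4*y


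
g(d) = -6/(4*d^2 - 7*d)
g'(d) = -6*(7 - 8*d)/(4*d^2 - 7*d)^2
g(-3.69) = -0.07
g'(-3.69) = -0.03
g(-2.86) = -0.11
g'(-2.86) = -0.06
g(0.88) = 1.96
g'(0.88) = 0.03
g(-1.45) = -0.32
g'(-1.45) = -0.32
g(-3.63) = -0.08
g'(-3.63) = -0.04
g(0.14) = 6.65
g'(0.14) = -43.40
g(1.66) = 10.04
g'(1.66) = 105.51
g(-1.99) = -0.20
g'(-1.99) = -0.16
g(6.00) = -0.06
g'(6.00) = 0.02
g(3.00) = -0.40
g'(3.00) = 0.45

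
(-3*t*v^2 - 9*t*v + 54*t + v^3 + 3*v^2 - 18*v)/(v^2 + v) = (-3*t*v^2 - 9*t*v + 54*t + v^3 + 3*v^2 - 18*v)/(v*(v + 1))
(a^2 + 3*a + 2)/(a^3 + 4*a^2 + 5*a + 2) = 1/(a + 1)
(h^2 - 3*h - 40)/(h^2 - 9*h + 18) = (h^2 - 3*h - 40)/(h^2 - 9*h + 18)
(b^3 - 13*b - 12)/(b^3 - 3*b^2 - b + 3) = (b^2 - b - 12)/(b^2 - 4*b + 3)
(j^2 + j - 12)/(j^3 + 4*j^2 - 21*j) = (j + 4)/(j*(j + 7))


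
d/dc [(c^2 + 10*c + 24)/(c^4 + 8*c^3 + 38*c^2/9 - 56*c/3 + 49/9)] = 18*(-9*c^5 - 171*c^4 - 1152*c^3 - 2866*c^2 - 863*c + 2261)/(81*c^8 + 1296*c^7 + 5868*c^6 + 2448*c^5 - 21866*c^4 - 5712*c^3 + 31948*c^2 - 16464*c + 2401)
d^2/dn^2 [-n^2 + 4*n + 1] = -2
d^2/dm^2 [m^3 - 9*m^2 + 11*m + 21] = 6*m - 18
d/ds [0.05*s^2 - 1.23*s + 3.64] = 0.1*s - 1.23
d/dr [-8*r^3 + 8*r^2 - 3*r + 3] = -24*r^2 + 16*r - 3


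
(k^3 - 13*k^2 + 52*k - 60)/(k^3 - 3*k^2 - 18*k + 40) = (k - 6)/(k + 4)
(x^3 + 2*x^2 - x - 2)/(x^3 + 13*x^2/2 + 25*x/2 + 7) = 2*(x - 1)/(2*x + 7)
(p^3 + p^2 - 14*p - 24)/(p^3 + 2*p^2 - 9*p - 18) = (p - 4)/(p - 3)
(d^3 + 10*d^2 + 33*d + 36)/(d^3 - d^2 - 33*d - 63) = (d + 4)/(d - 7)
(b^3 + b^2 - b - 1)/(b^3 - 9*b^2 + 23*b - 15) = (b^2 + 2*b + 1)/(b^2 - 8*b + 15)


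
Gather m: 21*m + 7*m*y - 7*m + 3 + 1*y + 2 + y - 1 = m*(7*y + 14) + 2*y + 4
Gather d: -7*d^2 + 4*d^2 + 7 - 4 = 3 - 3*d^2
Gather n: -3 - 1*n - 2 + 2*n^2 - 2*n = 2*n^2 - 3*n - 5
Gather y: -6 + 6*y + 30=6*y + 24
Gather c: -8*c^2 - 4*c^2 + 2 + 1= 3 - 12*c^2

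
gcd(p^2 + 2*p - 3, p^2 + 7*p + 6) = 1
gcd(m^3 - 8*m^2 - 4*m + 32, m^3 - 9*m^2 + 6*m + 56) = m + 2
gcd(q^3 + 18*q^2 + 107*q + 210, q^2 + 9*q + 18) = q + 6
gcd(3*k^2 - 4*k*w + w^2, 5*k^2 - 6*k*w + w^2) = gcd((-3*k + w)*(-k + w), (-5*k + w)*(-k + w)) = -k + w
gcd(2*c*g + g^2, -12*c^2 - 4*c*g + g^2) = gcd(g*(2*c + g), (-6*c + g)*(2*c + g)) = 2*c + g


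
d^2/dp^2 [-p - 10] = 0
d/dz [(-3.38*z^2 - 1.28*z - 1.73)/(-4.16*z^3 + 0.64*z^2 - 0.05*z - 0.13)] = (-14.0608*z^4 - 10.6496*z^3 - 20.6022*z^2 + 3.0932*z + 0.0799)/(17.3056*z^6 - 5.3248*z^5 + 0.8256*z^4 + 1.0176*z^3 - 0.1639*z^2 + 0.013*z + 0.0169)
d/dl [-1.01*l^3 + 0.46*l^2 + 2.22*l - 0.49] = -3.03*l^2 + 0.92*l + 2.22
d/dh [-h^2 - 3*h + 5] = -2*h - 3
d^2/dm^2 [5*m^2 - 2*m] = 10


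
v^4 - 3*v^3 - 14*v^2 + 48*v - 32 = (v - 4)*(v - 2)*(v - 1)*(v + 4)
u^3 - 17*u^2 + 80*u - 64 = (u - 8)^2*(u - 1)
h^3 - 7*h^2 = h^2*(h - 7)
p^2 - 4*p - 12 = (p - 6)*(p + 2)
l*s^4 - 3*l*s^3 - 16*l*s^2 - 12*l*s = s*(s - 6)*(s + 2)*(l*s + l)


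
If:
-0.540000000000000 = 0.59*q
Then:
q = -0.92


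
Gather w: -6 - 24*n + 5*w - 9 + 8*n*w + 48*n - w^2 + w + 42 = 24*n - w^2 + w*(8*n + 6) + 27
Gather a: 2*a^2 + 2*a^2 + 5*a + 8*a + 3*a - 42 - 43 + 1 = 4*a^2 + 16*a - 84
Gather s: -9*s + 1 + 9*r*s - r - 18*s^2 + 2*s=-r - 18*s^2 + s*(9*r - 7) + 1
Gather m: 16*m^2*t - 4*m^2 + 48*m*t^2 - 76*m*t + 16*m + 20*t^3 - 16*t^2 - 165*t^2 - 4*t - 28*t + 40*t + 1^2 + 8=m^2*(16*t - 4) + m*(48*t^2 - 76*t + 16) + 20*t^3 - 181*t^2 + 8*t + 9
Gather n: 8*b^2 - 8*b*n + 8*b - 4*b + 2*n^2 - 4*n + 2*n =8*b^2 + 4*b + 2*n^2 + n*(-8*b - 2)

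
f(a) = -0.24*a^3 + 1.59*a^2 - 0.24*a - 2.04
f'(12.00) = -65.76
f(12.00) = -190.68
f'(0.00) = -0.24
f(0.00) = -2.04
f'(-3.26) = -18.26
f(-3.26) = 23.96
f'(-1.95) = -9.18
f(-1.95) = 6.25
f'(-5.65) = -41.19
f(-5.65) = 93.36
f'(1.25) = 2.61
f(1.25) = -0.32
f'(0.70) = 1.63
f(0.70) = -1.51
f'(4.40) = -0.19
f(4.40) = 7.24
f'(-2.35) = -11.69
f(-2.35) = 10.42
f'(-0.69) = -2.78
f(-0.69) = -1.04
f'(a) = -0.72*a^2 + 3.18*a - 0.24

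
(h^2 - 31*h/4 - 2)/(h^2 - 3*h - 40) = (h + 1/4)/(h + 5)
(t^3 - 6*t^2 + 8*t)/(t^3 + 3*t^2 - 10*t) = (t - 4)/(t + 5)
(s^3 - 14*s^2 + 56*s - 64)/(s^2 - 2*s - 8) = (s^2 - 10*s + 16)/(s + 2)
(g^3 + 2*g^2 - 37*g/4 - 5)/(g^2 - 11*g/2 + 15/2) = (g^2 + 9*g/2 + 2)/(g - 3)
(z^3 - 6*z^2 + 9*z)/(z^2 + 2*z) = (z^2 - 6*z + 9)/(z + 2)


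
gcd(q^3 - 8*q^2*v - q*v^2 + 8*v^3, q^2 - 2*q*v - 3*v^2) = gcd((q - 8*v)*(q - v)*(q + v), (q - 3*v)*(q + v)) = q + v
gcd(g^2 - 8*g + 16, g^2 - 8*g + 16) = g^2 - 8*g + 16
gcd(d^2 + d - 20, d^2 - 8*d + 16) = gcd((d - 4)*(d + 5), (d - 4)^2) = d - 4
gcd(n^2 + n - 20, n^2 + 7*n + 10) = n + 5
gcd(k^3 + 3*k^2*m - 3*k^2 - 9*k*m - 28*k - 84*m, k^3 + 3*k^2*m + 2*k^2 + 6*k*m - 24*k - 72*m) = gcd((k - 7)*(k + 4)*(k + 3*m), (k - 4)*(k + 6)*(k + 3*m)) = k + 3*m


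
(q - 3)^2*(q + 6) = q^3 - 27*q + 54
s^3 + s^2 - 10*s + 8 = (s - 2)*(s - 1)*(s + 4)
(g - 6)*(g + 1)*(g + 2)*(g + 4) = g^4 + g^3 - 28*g^2 - 76*g - 48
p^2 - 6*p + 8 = (p - 4)*(p - 2)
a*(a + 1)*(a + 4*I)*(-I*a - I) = -I*a^4 + 4*a^3 - 2*I*a^3 + 8*a^2 - I*a^2 + 4*a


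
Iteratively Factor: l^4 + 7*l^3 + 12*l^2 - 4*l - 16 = (l + 2)*(l^3 + 5*l^2 + 2*l - 8) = (l + 2)^2*(l^2 + 3*l - 4) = (l - 1)*(l + 2)^2*(l + 4)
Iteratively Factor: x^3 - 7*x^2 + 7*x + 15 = (x - 3)*(x^2 - 4*x - 5) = (x - 5)*(x - 3)*(x + 1)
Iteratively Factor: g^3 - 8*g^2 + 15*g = (g - 3)*(g^2 - 5*g) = (g - 5)*(g - 3)*(g)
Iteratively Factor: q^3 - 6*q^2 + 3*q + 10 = (q + 1)*(q^2 - 7*q + 10) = (q - 5)*(q + 1)*(q - 2)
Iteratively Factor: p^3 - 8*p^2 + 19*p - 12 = (p - 3)*(p^2 - 5*p + 4) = (p - 3)*(p - 1)*(p - 4)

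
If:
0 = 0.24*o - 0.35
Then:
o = 1.46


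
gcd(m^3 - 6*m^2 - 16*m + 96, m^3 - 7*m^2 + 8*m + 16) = m - 4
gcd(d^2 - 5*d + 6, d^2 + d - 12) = d - 3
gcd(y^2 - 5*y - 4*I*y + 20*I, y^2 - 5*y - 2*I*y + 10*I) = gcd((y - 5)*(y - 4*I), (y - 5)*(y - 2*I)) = y - 5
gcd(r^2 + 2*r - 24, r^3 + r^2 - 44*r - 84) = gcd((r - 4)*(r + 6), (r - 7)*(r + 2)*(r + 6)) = r + 6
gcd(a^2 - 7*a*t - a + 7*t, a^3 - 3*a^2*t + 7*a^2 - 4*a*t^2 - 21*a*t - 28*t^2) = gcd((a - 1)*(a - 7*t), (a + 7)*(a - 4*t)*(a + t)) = 1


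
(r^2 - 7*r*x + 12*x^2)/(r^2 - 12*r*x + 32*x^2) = (-r + 3*x)/(-r + 8*x)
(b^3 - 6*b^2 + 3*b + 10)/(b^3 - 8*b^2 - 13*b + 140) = (b^2 - b - 2)/(b^2 - 3*b - 28)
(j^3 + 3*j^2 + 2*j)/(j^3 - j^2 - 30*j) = (j^2 + 3*j + 2)/(j^2 - j - 30)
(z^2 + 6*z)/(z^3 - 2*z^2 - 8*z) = (z + 6)/(z^2 - 2*z - 8)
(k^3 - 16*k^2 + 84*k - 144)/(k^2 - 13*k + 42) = (k^2 - 10*k + 24)/(k - 7)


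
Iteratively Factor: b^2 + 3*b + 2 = (b + 1)*(b + 2)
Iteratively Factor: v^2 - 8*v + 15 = (v - 5)*(v - 3)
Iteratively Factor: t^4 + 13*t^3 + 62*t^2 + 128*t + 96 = (t + 2)*(t^3 + 11*t^2 + 40*t + 48) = (t + 2)*(t + 3)*(t^2 + 8*t + 16) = (t + 2)*(t + 3)*(t + 4)*(t + 4)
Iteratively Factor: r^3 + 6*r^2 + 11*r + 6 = (r + 2)*(r^2 + 4*r + 3) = (r + 2)*(r + 3)*(r + 1)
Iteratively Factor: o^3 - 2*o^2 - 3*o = (o)*(o^2 - 2*o - 3) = o*(o + 1)*(o - 3)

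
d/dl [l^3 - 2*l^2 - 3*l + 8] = 3*l^2 - 4*l - 3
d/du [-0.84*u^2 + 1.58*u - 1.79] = 1.58 - 1.68*u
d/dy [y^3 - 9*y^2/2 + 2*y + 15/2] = 3*y^2 - 9*y + 2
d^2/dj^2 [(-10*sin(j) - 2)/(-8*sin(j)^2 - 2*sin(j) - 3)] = 2*(-320*sin(j)^5 - 176*sin(j)^4 + 1312*sin(j)^3 + 506*sin(j)^2 - 663*sin(j) - 100)/(8*sin(j)^2 + 2*sin(j) + 3)^3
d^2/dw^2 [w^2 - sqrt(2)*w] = 2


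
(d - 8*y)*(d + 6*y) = d^2 - 2*d*y - 48*y^2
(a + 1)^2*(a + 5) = a^3 + 7*a^2 + 11*a + 5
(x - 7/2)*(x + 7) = x^2 + 7*x/2 - 49/2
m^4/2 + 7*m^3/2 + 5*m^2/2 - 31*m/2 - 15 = (m/2 + 1/2)*(m - 2)*(m + 3)*(m + 5)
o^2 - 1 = (o - 1)*(o + 1)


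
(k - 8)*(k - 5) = k^2 - 13*k + 40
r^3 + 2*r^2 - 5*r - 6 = (r - 2)*(r + 1)*(r + 3)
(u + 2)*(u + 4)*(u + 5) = u^3 + 11*u^2 + 38*u + 40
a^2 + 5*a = a*(a + 5)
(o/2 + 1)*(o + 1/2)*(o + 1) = o^3/2 + 7*o^2/4 + 7*o/4 + 1/2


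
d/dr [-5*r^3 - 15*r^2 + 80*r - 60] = -15*r^2 - 30*r + 80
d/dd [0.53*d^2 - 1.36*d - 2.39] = 1.06*d - 1.36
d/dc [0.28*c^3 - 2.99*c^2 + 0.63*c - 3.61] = 0.84*c^2 - 5.98*c + 0.63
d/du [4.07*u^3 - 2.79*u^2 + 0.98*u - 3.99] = 12.21*u^2 - 5.58*u + 0.98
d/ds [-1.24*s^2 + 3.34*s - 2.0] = 3.34 - 2.48*s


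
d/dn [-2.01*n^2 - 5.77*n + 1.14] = -4.02*n - 5.77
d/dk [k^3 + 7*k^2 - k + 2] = 3*k^2 + 14*k - 1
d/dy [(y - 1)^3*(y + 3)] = 4*(y - 1)^2*(y + 2)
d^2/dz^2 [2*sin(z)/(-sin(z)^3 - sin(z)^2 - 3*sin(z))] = 2*(4*sin(z)^4 + 3*sin(z)^3 - 17*sin(z)^2 - 9*sin(z) + 4)/(sin(z)^2 + sin(z) + 3)^3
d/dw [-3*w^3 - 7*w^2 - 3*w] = -9*w^2 - 14*w - 3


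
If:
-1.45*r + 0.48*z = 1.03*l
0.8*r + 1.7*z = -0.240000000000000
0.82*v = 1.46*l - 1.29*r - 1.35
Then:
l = 3.45752427184466*z + 0.422330097087379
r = -2.125*z - 0.3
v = 9.49906760596732*z - 0.422436656405399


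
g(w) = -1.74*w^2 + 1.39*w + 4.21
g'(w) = 1.39 - 3.48*w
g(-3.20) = -18.06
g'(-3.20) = 12.53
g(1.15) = 3.51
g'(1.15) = -2.61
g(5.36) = -38.33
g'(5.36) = -17.26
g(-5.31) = -52.23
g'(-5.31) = 19.87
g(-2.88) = -14.23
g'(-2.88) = 11.41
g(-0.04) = 4.15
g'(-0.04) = 1.53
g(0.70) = 4.33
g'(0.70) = -1.05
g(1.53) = 2.26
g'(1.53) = -3.93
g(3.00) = -7.28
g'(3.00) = -9.05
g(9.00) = -124.22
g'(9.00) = -29.93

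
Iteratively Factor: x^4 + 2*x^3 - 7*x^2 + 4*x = (x + 4)*(x^3 - 2*x^2 + x) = (x - 1)*(x + 4)*(x^2 - x) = x*(x - 1)*(x + 4)*(x - 1)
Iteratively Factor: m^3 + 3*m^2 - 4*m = (m - 1)*(m^2 + 4*m) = m*(m - 1)*(m + 4)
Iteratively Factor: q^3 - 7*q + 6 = (q - 2)*(q^2 + 2*q - 3) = (q - 2)*(q - 1)*(q + 3)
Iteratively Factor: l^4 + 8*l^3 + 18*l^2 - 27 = (l - 1)*(l^3 + 9*l^2 + 27*l + 27) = (l - 1)*(l + 3)*(l^2 + 6*l + 9) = (l - 1)*(l + 3)^2*(l + 3)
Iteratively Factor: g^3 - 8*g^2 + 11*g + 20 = (g - 4)*(g^2 - 4*g - 5) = (g - 5)*(g - 4)*(g + 1)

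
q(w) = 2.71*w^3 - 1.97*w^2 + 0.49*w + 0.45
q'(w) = 8.13*w^2 - 3.94*w + 0.49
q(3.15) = 67.15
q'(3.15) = 68.75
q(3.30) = 78.00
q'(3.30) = 76.02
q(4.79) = 255.43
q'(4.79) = 168.15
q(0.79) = 0.94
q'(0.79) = 2.45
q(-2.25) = -41.49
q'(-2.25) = 50.51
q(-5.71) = -571.10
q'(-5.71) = 288.06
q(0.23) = 0.49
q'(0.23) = 0.01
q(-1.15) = -6.84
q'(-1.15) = 15.77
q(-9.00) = -2139.12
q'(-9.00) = 694.48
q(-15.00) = -9596.40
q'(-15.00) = 1888.84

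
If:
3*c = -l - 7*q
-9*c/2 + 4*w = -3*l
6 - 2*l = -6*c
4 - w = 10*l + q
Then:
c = -1306/1569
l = 263/523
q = 149/523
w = -687/523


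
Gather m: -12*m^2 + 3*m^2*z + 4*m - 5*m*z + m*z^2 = m^2*(3*z - 12) + m*(z^2 - 5*z + 4)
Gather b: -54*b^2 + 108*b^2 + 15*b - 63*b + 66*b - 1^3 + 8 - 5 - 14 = 54*b^2 + 18*b - 12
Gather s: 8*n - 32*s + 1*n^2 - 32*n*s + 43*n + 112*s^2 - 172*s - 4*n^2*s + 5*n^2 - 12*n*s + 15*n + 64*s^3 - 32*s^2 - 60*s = 6*n^2 + 66*n + 64*s^3 + 80*s^2 + s*(-4*n^2 - 44*n - 264)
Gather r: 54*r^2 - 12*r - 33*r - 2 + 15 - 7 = 54*r^2 - 45*r + 6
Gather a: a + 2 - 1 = a + 1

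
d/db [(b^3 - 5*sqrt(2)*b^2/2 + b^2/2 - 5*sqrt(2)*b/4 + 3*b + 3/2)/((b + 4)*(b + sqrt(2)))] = (4*b^4 + 8*sqrt(2)*b^3 + 32*b^3 - 24*b^2 + 15*sqrt(2)*b^2 - 172*b + 16*sqrt(2)*b - 64 + 42*sqrt(2))/(4*(b^4 + 2*sqrt(2)*b^3 + 8*b^3 + 18*b^2 + 16*sqrt(2)*b^2 + 16*b + 32*sqrt(2)*b + 32))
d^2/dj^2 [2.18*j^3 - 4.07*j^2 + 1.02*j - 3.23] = 13.08*j - 8.14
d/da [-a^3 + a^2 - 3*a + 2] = -3*a^2 + 2*a - 3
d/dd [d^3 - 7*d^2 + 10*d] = 3*d^2 - 14*d + 10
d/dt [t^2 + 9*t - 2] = 2*t + 9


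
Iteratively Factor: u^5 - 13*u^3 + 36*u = (u - 3)*(u^4 + 3*u^3 - 4*u^2 - 12*u) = (u - 3)*(u + 2)*(u^3 + u^2 - 6*u) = u*(u - 3)*(u + 2)*(u^2 + u - 6) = u*(u - 3)*(u - 2)*(u + 2)*(u + 3)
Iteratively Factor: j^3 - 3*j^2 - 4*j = (j)*(j^2 - 3*j - 4) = j*(j - 4)*(j + 1)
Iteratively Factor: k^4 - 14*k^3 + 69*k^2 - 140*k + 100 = (k - 5)*(k^3 - 9*k^2 + 24*k - 20) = (k - 5)*(k - 2)*(k^2 - 7*k + 10) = (k - 5)^2*(k - 2)*(k - 2)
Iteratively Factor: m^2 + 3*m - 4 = (m - 1)*(m + 4)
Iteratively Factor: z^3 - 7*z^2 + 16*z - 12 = (z - 3)*(z^2 - 4*z + 4) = (z - 3)*(z - 2)*(z - 2)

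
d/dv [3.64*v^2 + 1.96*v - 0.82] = 7.28*v + 1.96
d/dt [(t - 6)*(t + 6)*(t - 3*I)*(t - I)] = 4*t^3 - 12*I*t^2 - 78*t + 144*I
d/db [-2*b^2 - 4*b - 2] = -4*b - 4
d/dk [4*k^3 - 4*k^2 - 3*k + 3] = 12*k^2 - 8*k - 3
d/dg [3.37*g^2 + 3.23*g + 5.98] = 6.74*g + 3.23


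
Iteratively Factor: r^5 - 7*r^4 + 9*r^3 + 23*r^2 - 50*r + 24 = (r - 3)*(r^4 - 4*r^3 - 3*r^2 + 14*r - 8) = (r - 3)*(r - 1)*(r^3 - 3*r^2 - 6*r + 8) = (r - 3)*(r - 1)^2*(r^2 - 2*r - 8) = (r - 4)*(r - 3)*(r - 1)^2*(r + 2)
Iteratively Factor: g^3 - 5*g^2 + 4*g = (g - 4)*(g^2 - g) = g*(g - 4)*(g - 1)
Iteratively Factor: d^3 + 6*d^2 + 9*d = (d + 3)*(d^2 + 3*d) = (d + 3)^2*(d)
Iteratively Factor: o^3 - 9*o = (o)*(o^2 - 9) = o*(o + 3)*(o - 3)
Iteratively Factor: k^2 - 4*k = (k - 4)*(k)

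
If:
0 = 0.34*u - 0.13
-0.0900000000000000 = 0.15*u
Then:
No Solution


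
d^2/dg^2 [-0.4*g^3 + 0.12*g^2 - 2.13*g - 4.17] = 0.24 - 2.4*g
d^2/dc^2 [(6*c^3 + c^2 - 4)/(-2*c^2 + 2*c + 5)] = 2*(-88*c^3 - 162*c^2 - 498*c + 31)/(8*c^6 - 24*c^5 - 36*c^4 + 112*c^3 + 90*c^2 - 150*c - 125)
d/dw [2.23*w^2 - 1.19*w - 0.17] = 4.46*w - 1.19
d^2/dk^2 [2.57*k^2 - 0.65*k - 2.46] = 5.14000000000000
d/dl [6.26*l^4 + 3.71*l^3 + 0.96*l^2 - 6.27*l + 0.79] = 25.04*l^3 + 11.13*l^2 + 1.92*l - 6.27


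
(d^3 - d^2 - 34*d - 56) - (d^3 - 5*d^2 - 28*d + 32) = 4*d^2 - 6*d - 88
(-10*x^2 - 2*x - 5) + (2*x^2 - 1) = -8*x^2 - 2*x - 6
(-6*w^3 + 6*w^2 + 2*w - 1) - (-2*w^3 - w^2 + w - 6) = -4*w^3 + 7*w^2 + w + 5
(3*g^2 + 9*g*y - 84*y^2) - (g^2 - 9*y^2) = 2*g^2 + 9*g*y - 75*y^2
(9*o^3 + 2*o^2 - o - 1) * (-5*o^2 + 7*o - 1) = -45*o^5 + 53*o^4 + 10*o^3 - 4*o^2 - 6*o + 1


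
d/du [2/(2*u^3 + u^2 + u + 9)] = 2*(-6*u^2 - 2*u - 1)/(2*u^3 + u^2 + u + 9)^2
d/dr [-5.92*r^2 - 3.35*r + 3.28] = -11.84*r - 3.35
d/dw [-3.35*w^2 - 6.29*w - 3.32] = -6.7*w - 6.29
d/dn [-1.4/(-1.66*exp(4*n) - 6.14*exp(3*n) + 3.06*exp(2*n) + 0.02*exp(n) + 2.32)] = (-9.296*exp(3*n) - 25.788*exp(2*n) + 8.568*exp(n) + 0.028)*exp(n)/(-1.66*exp(4*n) - 6.14*exp(3*n) + 3.06*exp(2*n) + 0.02*exp(n) + 2.32)^2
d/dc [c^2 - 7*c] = 2*c - 7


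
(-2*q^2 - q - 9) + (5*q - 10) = -2*q^2 + 4*q - 19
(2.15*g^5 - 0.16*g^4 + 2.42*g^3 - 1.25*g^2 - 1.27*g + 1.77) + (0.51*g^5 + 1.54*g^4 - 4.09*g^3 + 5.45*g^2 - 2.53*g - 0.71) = 2.66*g^5 + 1.38*g^4 - 1.67*g^3 + 4.2*g^2 - 3.8*g + 1.06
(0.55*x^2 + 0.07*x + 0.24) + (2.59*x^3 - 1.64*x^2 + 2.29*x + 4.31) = 2.59*x^3 - 1.09*x^2 + 2.36*x + 4.55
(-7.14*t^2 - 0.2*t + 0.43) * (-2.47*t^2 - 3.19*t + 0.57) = 17.6358*t^4 + 23.2706*t^3 - 4.4939*t^2 - 1.4857*t + 0.2451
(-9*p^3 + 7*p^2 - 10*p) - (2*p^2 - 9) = -9*p^3 + 5*p^2 - 10*p + 9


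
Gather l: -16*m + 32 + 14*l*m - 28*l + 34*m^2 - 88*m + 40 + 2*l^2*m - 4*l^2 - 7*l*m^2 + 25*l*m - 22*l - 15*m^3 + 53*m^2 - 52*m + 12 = l^2*(2*m - 4) + l*(-7*m^2 + 39*m - 50) - 15*m^3 + 87*m^2 - 156*m + 84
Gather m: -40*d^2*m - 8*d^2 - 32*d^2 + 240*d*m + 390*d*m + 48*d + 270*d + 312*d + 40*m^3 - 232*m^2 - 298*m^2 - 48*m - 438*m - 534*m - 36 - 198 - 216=-40*d^2 + 630*d + 40*m^3 - 530*m^2 + m*(-40*d^2 + 630*d - 1020) - 450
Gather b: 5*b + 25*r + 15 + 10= 5*b + 25*r + 25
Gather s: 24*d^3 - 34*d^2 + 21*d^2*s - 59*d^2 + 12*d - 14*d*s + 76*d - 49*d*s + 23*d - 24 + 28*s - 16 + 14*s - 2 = 24*d^3 - 93*d^2 + 111*d + s*(21*d^2 - 63*d + 42) - 42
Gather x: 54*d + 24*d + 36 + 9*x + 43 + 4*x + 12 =78*d + 13*x + 91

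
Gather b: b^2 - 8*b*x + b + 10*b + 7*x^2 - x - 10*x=b^2 + b*(11 - 8*x) + 7*x^2 - 11*x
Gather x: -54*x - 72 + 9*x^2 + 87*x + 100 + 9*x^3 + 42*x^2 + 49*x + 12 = 9*x^3 + 51*x^2 + 82*x + 40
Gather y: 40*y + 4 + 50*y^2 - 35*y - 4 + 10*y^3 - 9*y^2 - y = 10*y^3 + 41*y^2 + 4*y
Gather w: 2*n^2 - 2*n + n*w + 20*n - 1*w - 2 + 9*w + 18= 2*n^2 + 18*n + w*(n + 8) + 16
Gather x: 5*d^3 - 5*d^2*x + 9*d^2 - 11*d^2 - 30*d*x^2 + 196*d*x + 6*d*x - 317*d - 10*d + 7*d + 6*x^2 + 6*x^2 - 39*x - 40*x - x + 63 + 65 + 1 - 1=5*d^3 - 2*d^2 - 320*d + x^2*(12 - 30*d) + x*(-5*d^2 + 202*d - 80) + 128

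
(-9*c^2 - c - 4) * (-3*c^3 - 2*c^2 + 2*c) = 27*c^5 + 21*c^4 - 4*c^3 + 6*c^2 - 8*c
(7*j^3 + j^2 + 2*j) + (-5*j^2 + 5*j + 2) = 7*j^3 - 4*j^2 + 7*j + 2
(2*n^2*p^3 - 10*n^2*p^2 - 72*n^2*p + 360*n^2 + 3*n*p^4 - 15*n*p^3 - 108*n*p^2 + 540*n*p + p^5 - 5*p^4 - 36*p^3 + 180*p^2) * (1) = 2*n^2*p^3 - 10*n^2*p^2 - 72*n^2*p + 360*n^2 + 3*n*p^4 - 15*n*p^3 - 108*n*p^2 + 540*n*p + p^5 - 5*p^4 - 36*p^3 + 180*p^2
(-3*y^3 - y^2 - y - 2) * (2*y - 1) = -6*y^4 + y^3 - y^2 - 3*y + 2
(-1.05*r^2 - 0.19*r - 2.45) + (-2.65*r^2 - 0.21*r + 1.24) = -3.7*r^2 - 0.4*r - 1.21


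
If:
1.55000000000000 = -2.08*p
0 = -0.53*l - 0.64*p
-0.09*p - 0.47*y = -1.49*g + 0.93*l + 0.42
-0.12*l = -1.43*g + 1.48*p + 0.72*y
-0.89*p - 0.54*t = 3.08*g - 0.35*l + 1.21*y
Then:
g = 3.30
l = 0.90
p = -0.75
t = -34.84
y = 7.95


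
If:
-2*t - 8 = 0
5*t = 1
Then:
No Solution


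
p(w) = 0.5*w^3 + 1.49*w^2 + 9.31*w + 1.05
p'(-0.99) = 7.83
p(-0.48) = -3.13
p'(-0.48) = 8.23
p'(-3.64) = 18.34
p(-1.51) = -11.33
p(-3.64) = -37.21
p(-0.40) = -2.47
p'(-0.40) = 8.36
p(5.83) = 205.05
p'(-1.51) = 8.23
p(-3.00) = -26.97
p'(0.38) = 10.66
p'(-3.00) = 13.87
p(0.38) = 4.83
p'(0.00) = 9.31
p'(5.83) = 77.67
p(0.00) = 1.05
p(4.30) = 108.39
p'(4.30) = 49.86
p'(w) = 1.5*w^2 + 2.98*w + 9.31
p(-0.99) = -7.19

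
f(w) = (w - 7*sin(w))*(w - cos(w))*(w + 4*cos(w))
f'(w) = (1 - 4*sin(w))*(w - 7*sin(w))*(w - cos(w)) + (1 - 7*cos(w))*(w - cos(w))*(w + 4*cos(w)) + (w - 7*sin(w))*(w + 4*cos(w))*(sin(w) + 1)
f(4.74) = 268.28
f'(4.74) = 294.93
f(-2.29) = 23.91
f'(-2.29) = 21.99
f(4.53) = 204.59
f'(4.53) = 306.71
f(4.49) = 192.34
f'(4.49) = 305.55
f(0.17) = 3.40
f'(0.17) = 15.18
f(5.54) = 418.87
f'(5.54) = 41.84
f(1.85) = -7.75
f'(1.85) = 27.01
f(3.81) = 25.11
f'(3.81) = 152.34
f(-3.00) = -28.15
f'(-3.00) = 129.29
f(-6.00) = -119.57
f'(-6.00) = -70.52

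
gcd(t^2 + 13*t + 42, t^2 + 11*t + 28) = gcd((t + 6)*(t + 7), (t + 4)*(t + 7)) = t + 7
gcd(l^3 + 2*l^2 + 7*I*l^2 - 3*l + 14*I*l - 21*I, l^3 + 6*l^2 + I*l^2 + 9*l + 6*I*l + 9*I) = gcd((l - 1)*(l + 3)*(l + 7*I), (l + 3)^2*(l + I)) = l + 3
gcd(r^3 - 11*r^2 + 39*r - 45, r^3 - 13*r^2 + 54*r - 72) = r - 3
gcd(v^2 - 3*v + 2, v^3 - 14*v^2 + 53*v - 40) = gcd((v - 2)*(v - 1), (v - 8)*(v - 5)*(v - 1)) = v - 1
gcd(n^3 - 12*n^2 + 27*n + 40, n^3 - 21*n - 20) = n^2 - 4*n - 5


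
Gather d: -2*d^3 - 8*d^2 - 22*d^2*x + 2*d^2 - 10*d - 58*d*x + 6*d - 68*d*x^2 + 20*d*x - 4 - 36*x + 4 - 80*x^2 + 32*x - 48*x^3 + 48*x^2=-2*d^3 + d^2*(-22*x - 6) + d*(-68*x^2 - 38*x - 4) - 48*x^3 - 32*x^2 - 4*x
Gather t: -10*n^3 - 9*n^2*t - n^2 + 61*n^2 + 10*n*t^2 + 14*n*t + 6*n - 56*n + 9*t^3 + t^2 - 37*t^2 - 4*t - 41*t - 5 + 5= -10*n^3 + 60*n^2 - 50*n + 9*t^3 + t^2*(10*n - 36) + t*(-9*n^2 + 14*n - 45)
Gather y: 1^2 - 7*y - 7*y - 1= -14*y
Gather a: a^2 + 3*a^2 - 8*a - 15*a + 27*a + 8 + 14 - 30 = 4*a^2 + 4*a - 8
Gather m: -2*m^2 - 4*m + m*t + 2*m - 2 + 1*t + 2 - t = -2*m^2 + m*(t - 2)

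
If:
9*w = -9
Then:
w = -1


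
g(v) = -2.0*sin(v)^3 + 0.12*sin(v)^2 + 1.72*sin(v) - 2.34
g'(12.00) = -0.11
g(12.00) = -2.92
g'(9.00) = -0.73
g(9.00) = -1.75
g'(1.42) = -0.59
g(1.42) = -2.45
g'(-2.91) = -1.31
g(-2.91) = -2.70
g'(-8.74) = 0.64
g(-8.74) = -2.87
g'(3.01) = -1.63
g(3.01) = -2.12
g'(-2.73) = -0.61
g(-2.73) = -2.88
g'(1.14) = -1.26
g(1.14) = -2.18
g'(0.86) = -1.01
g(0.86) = -1.84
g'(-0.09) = 1.64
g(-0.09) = -2.49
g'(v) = -6.0*sin(v)^2*cos(v) + 0.24*sin(v)*cos(v) + 1.72*cos(v)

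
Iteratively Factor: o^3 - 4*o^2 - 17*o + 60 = (o + 4)*(o^2 - 8*o + 15) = (o - 5)*(o + 4)*(o - 3)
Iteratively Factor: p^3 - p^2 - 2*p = (p + 1)*(p^2 - 2*p) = p*(p + 1)*(p - 2)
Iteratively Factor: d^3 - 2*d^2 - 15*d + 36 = (d - 3)*(d^2 + d - 12) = (d - 3)*(d + 4)*(d - 3)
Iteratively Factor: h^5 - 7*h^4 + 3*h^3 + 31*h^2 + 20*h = (h + 1)*(h^4 - 8*h^3 + 11*h^2 + 20*h) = (h - 4)*(h + 1)*(h^3 - 4*h^2 - 5*h) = (h - 4)*(h + 1)^2*(h^2 - 5*h) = h*(h - 4)*(h + 1)^2*(h - 5)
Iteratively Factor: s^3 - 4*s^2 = (s)*(s^2 - 4*s) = s*(s - 4)*(s)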